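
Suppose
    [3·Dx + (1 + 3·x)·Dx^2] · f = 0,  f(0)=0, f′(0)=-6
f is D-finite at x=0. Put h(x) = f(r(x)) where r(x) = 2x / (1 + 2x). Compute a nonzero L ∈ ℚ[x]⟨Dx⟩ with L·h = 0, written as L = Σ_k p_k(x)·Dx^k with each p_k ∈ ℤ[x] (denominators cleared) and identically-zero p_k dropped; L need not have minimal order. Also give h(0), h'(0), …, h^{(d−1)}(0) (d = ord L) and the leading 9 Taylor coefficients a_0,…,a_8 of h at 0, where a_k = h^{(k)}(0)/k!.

f: a_k = 0, -6, 9, -18, 81/2, -486/5, 243, -4374/7, 6561/4, …
L₀ from L_f via x↦r, Dx↦r'^{-1}Dx.
L = (10 + 32·x)·Dx + (1 + 10·x + 16·x^2)·Dx^2  (order 2).
h: a_k = 0, -12, 60, -336, 2040, -65472/5, 87360, -4194048/7, 4194240, …
ICs: h(0) = 0, h′(0) = -12.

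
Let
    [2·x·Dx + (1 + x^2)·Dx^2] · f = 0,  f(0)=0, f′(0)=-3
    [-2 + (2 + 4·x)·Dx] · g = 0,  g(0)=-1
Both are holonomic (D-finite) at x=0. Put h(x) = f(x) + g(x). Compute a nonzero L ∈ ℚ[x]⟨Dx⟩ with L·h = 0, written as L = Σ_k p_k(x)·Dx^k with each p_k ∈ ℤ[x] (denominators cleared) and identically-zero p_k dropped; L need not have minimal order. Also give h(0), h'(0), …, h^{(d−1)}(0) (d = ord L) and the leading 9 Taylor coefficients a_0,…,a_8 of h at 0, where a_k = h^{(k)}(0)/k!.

L = (-4 - 20·x + 12·x^2 + 12·x^3)·Dx + (-10 - 16·x - 16·x^2 + 48·x^3 + 42·x^4)·Dx^2 + (-2 + 12·x^2 + 12·x^3 + 14·x^4 + 12·x^5)·Dx^3  (order 3).
h: a_k = -1, -4, 1/2, 1/2, 5/8, -59/40, 21/16, -183/112, 429/128, …
ICs: h(0) = -1, h′(0) = -4, h′′(0) = 1.

f: a_k = 0, -3, 0, 1, 0, -3/5, 0, 3/7, 0, …
g: a_k = -1, -1, 1/2, -1/2, 5/8, -7/8, 21/16, -33/16, 429/128, …
L₀ := lclm(L_f,L_g); ord L₀ ≤ 2+1.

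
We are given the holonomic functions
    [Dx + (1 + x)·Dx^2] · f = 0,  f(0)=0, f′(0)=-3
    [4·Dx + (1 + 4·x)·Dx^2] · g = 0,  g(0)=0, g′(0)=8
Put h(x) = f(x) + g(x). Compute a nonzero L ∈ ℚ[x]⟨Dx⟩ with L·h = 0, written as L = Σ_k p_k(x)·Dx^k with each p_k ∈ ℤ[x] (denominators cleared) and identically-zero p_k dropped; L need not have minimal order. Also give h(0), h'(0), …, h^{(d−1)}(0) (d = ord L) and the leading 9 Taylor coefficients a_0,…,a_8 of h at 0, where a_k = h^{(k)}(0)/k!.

L = 8·Dx + (10 + 16·x)·Dx^2 + (1 + 5·x + 4·x^2)·Dx^3  (order 3).
h: a_k = 0, 5, -29/2, 125/3, -509/4, 409, -8189/6, 32765/7, -131069/8, …
ICs: h(0) = 0, h′(0) = 5, h′′(0) = -29.

f: a_k = 0, -3, 3/2, -1, 3/4, -3/5, 1/2, -3/7, 3/8, …
g: a_k = 0, 8, -16, 128/3, -128, 2048/5, -4096/3, 32768/7, -16384, …
f+g: L₀ = lclm(L_f,L_g), ord ≤ 2+2.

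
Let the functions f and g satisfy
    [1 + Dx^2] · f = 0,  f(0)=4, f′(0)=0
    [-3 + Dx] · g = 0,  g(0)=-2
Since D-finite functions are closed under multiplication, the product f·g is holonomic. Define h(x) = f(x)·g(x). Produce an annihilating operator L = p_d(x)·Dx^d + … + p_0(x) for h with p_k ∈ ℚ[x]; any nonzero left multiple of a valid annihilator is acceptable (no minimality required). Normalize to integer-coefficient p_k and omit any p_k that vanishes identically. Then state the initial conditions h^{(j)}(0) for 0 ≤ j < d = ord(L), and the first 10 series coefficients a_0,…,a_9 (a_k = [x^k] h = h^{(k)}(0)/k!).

L = 10 - 6·Dx + Dx^2  (order 2).
h: a_k = -8, -24, -32, -24, -28/3, 4/5, 176/45, 332/105, 527/315, 71/105, …
ICs: h(0) = -8, h′(0) = -24.

f: a_k = 4, 0, -2, 0, 1/6, 0, -1/180, 0, 1/10080, 0, …
g: a_k = -2, -6, -9, -9, -27/4, -81/20, -81/40, -243/280, -729/2240, -243/2240, …
h₀=f·g: eliminate ⇒ L₀, order ≤ 2·1.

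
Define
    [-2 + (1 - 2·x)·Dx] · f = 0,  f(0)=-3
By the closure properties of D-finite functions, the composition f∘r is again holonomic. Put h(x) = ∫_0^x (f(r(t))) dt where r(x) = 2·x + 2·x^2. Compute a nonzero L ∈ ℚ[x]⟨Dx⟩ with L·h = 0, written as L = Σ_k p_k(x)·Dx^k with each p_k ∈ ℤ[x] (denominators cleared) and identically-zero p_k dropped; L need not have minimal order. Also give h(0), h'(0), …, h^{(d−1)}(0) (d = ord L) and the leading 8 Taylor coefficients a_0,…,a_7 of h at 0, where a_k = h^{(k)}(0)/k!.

f: a_k = -3, -6, -12, -24, -48, -96, -192, -384, …
f∘r: x↦r, Dx↦Dx/r' in L_f ⇒ L₀.
h=∫₀ˣh₀: take L = L₀·Dx.
L = (4 + 8·x)·Dx + (-1 + 4·x + 4·x^2)·Dx^2  (order 2).
h: a_k = 0, -3, -6, -20, -72, -1392/5, -1120, -32448/7, …
ICs: h(0) = 0, h′(0) = -3.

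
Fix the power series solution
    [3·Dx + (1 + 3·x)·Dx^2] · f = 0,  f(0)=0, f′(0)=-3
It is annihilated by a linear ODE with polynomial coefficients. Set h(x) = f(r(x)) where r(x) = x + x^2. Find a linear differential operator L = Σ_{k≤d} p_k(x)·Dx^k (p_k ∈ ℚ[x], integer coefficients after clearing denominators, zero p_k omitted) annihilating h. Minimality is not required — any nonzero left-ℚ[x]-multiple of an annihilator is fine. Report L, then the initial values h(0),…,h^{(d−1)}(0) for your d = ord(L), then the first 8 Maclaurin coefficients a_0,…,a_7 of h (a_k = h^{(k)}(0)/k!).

f: a_k = 0, -3, 9/2, -9, 81/4, -243/5, 243/2, -2187/7, …
L₀ from L_f via x↦r, Dx↦r'^{-1}Dx.
L = (1 + 6·x + 6·x^2)·Dx + (1 + 5·x + 9·x^2 + 6·x^3)·Dx^2  (order 2).
h: a_k = 0, -3, 3/2, 0, -9/4, 27/5, -9, 81/7, …
ICs: h(0) = 0, h′(0) = -3.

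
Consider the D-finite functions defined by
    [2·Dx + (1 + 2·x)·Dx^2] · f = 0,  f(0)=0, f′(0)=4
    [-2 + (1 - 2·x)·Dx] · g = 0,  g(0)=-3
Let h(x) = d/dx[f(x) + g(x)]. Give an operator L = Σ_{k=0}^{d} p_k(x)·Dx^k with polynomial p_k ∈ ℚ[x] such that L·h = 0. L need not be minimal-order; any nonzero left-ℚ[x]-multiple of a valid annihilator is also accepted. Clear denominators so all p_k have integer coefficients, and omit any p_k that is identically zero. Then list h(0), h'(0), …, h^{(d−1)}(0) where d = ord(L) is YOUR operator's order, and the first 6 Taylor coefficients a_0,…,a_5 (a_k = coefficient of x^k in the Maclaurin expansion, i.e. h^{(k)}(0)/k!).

f: a_k = 0, 4, -4, 16/3, -8, 64/5, …
g: a_k = -3, -6, -12, -24, -48, -96, …
L₀ := lclm(L_f,L_g); ord L₀ ≤ 2+1.
h=h₀': d/dx-closure on L₀ ⇒ L.
L = (-40 - 16·x) + (-8 - 64·x - 32·x^2)·Dx + (3 + 2·x - 12·x^2 - 8·x^3)·Dx^2  (order 2).
h: a_k = -2, -32, -56, -224, -416, -1280, …
ICs: h(0) = -2, h′(0) = -32.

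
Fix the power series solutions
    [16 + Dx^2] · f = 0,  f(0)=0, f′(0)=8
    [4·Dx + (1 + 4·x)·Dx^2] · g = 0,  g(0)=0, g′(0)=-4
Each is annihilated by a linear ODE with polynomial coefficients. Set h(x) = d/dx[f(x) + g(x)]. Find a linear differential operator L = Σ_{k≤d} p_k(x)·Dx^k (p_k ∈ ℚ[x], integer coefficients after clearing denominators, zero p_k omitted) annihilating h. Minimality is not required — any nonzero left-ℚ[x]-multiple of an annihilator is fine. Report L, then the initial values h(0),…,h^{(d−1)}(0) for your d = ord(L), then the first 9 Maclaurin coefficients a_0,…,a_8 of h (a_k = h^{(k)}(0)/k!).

f: a_k = 0, 8, 0, -64/3, 0, 256/15, 0, -2048/315, 0, …
g: a_k = 0, -4, 8, -64/3, 64, -1024/5, 2048/3, -16384/7, 8192, …
L₀ := lclm(L_f,L_g); ord L₀ ≤ 2+2.
h₀' ⇒ L via d/dx closure of L₀.
L = (448 + 512·x + 1024·x^2) + (48 + 320·x + 768·x^2 + 1024·x^3)·Dx + (28 + 32·x + 64·x^2)·Dx^2 + (3 + 20·x + 48·x^2 + 64·x^3)·Dx^3  (order 3).
h: a_k = 4, 16, -128, 256, -2816/3, 4096, -739328/45, 65536, -82571264/315, …
ICs: h(0) = 4, h′(0) = 16, h′′(0) = -256.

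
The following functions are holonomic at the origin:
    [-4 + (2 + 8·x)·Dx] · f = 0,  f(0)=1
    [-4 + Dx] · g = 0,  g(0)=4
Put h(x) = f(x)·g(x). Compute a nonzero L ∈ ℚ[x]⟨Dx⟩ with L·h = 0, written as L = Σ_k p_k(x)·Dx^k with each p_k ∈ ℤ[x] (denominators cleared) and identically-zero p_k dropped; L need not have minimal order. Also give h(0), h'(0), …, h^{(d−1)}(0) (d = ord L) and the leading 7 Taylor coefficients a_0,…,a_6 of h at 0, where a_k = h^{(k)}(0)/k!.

L = (-6 - 16·x) + (1 + 4·x)·Dx  (order 1).
h: a_k = 4, 24, 56, 272/3, 88, 1712/15, -1424/45, …
ICs: h(0) = 4.

f: a_k = 1, 2, -2, 4, -10, 28, -84, …
g: a_k = 4, 16, 32, 128/3, 128/3, 512/15, 1024/45, …
Product ⇒ symmetric product L₀, ord ≤ 1.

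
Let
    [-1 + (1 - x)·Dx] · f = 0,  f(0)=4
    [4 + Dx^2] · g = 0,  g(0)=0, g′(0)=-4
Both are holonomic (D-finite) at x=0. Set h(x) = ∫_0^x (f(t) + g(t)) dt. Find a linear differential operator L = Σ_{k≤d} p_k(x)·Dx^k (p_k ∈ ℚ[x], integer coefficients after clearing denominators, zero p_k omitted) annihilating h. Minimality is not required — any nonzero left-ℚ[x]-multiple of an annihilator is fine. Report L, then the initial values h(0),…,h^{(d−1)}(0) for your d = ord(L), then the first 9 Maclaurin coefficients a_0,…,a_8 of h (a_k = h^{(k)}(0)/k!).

L = (20 - 16·x + 8·x^2)·Dx + (-12 + 28·x - 24·x^2 + 8·x^3)·Dx^2 + (5 - 4·x + 2·x^2)·Dx^3 + (-3 + 7·x - 6·x^2 + 2·x^3)·Dx^4  (order 4).
h: a_k = 0, 4, 0, 4/3, 5/3, 4/5, 26/45, 4/7, 319/630, …
ICs: h(0) = 0, h′(0) = 4, h′′(0) = 0, h′′′(0) = 8.

f: a_k = 4, 4, 4, 4, 4, 4, 4, 4, 4, …
g: a_k = 0, -4, 0, 8/3, 0, -8/15, 0, 16/315, 0, …
Weyl lclm of L_f,L_g ⇒ L₀ (ord ≤ 3).
h=∫₀ˣh₀: take L = L₀·Dx.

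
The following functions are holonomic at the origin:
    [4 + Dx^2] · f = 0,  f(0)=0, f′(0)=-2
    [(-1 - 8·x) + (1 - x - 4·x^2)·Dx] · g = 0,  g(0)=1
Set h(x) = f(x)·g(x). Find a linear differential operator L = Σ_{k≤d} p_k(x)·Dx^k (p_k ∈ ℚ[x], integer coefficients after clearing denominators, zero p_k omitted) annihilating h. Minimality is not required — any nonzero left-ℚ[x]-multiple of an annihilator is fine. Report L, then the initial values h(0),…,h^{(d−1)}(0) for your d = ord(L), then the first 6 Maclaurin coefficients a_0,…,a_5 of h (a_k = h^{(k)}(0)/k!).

L = (4 + 4·x + 16·x^2) + (2 + 16·x)·Dx + (-1 + x + 4·x^2)·Dx^2  (order 2).
h: a_k = 0, -2, -2, -26/3, -50/3, -258/5, …
ICs: h(0) = 0, h′(0) = -2.

f: a_k = 0, -2, 0, 4/3, 0, -4/15, …
g: a_k = 1, 1, 5, 9, 29, 65, …
f·g: L₀ = L_f ⊗_s L_g, ord ≤ 2·1.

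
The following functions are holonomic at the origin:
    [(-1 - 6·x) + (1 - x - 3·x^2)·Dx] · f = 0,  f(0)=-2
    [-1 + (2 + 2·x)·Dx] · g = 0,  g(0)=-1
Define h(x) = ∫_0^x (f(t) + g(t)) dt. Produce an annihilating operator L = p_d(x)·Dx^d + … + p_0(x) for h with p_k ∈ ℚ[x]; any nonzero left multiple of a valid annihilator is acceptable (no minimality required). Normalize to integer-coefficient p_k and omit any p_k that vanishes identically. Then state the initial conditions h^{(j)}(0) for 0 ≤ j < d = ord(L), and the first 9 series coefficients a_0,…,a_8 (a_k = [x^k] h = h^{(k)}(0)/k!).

f: a_k = -2, -2, -8, -14, -38, -80, -194, -434, -1016, …
g: a_k = -1, -1/2, 1/8, -1/16, 5/128, -7/256, 21/1024, -33/2048, 429/32768, …
Weyl lclm of L_f,L_g ⇒ L₀ (ord ≤ 2).
h=∫₀ˣh₀: take L = L₀·Dx.
L = (-17 - 57·x - 135·x^2 - 90·x^3)·Dx + (33 + 134·x + 387·x^2 + 510·x^3 + 225·x^4)·Dx^2 + (-2 - 30·x - 22·x^2 + 126·x^3 + 210·x^4 + 90·x^5)·Dx^3  (order 3).
h: a_k = 0, -3, -5/4, -21/8, -225/64, -4859/640, -6829/512, -198635/7168, -888865/16384, …
ICs: h(0) = 0, h′(0) = -3, h′′(0) = -5/2.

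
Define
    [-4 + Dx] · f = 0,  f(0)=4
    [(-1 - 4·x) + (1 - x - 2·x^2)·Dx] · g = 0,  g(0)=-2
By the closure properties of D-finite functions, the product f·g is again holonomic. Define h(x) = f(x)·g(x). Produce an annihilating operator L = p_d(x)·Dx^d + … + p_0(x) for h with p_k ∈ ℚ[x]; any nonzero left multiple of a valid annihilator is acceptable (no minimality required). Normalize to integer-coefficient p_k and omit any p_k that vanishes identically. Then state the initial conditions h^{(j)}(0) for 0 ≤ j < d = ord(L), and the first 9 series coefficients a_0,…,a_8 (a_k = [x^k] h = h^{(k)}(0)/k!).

L = (5 - 8·x^2) + (-1 + x + 2·x^2)·Dx  (order 1).
h: a_k = -8, -40, -120, -856/3, -1832/3, -6248/5, -22648/9, -317624/63, -353064/35, …
ICs: h(0) = -8.

f: a_k = 4, 16, 32, 128/3, 128/3, 512/15, 1024/45, 4096/315, 2048/315, …
g: a_k = -2, -2, -6, -10, -22, -42, -86, -170, -342, …
f·g: L₀ = L_f ⊗_s L_g, ord ≤ 1·1.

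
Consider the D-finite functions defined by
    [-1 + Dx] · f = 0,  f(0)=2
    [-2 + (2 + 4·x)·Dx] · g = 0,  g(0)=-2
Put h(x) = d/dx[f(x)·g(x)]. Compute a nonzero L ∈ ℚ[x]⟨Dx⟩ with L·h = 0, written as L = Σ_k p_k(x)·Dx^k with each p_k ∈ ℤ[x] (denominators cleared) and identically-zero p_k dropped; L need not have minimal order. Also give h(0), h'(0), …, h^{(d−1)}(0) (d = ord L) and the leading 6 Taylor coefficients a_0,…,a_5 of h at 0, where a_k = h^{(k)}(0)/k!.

f: a_k = 2, 2, 1, 1/3, 1/12, 1/60, …
g: a_k = -2, -2, 1, -1, 5/4, -7/4, …
L₀ := L_f ⊗_s L_g (sym. prod.), ord ≤ 1.
h=h₀': d/dx-closure on L₀ ⇒ L.
L = (1 + 4·x + 2·x^2) + (-1 - 3·x - 2·x^2)·Dx  (order 1).
h: a_k = -8, -8, -8, 8/3, -28/3, 244/15, …
ICs: h(0) = -8.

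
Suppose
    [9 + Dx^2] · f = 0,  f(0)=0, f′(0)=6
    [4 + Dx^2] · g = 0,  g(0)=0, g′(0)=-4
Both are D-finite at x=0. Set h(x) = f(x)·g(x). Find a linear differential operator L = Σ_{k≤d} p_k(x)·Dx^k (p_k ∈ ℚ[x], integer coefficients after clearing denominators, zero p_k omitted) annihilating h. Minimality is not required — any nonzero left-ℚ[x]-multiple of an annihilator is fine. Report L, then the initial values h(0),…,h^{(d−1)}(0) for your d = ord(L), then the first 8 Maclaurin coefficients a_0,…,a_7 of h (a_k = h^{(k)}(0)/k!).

f: a_k = 0, 6, 0, -9, 0, 81/20, 0, -243/280, …
g: a_k = 0, -4, 0, 8/3, 0, -8/15, 0, 16/315, …
L₀ := L_f ⊗_s L_g (sym. prod.), ord ≤ 4.
L = 25 + 26·Dx^2 + Dx^4  (order 4).
h: a_k = 0, 0, -24, 0, 52, 0, -217/5, 0, …
ICs: h(0) = 0, h′(0) = 0, h′′(0) = -48, h′′′(0) = 0.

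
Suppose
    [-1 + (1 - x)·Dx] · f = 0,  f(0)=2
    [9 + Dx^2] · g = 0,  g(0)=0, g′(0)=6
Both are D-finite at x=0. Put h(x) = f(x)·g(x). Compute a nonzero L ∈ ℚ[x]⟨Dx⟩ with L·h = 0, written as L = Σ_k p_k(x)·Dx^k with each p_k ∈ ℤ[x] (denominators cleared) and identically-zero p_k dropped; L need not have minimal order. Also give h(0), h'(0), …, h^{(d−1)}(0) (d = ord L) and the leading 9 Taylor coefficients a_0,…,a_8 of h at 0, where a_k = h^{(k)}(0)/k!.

f: a_k = 2, 2, 2, 2, 2, 2, 2, 2, 2, …
g: a_k = 0, 6, 0, -9, 0, 81/20, 0, -243/280, 0, …
h₀=f·g: eliminate ⇒ L₀, order ≤ 1·2.
L = (-9 + 9·x) + 2·Dx + (-1 + x)·Dx^2  (order 2).
h: a_k = 0, 12, 12, -6, -6, 21/10, 21/10, 51/140, 51/140, …
ICs: h(0) = 0, h′(0) = 12.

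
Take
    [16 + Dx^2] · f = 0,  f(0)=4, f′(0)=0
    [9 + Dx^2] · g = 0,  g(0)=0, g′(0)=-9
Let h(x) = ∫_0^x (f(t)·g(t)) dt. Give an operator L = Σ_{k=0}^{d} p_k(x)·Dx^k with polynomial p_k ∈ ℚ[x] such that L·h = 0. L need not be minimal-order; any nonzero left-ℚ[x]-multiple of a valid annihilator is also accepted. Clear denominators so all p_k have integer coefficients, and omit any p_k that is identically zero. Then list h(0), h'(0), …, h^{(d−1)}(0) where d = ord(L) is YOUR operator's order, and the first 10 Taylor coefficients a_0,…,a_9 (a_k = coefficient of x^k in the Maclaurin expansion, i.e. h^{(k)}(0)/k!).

f: a_k = 4, 0, -32, 0, 128/3, 0, -1024/45, 0, 2048/315, 0, …
g: a_k = 0, -9, 0, 27/2, 0, -243/40, 0, 729/560, 0, -729/4480, …
h₀=f·g: eliminate ⇒ L₀, order ≤ 2·2.
Integrate: L := L₀·Dx.
L = 49·Dx + 50·Dx^3 + Dx^5  (order 5).
h: a_k = 0, 0, -18, 0, 171/2, 0, -2801/20, 0, 137257/1120, 0, …
ICs: h(0) = 0, h′(0) = 0, h′′(0) = -36, h′′′(0) = 0, h′′′′(0) = 2052.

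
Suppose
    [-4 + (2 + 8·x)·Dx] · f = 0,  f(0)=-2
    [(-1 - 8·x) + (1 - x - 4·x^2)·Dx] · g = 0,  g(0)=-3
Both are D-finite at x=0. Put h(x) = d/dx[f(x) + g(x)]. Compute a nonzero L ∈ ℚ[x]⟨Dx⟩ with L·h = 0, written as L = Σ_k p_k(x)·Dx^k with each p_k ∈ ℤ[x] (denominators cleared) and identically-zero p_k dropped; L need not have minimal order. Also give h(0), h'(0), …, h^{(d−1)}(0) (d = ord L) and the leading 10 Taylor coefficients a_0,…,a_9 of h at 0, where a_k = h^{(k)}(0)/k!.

L = (-114 - 780·x - 2688·x^2 - 2688·x^3 - 3840·x^4) + (-21 - 420·x - 2778·x^2 - 7200·x^3 - 10272·x^4 - 11520·x^5)·Dx + (6 + 57·x + 153·x^2 + 4·x^3 - 816·x^4 - 2624·x^5 - 2560·x^6)·Dx^2  (order 2).
h: a_k = -7, -22, -105, -268, -1255, -2250, -12957, -14232, -130563, -33190, …
ICs: h(0) = -7, h′(0) = -22.

f: a_k = -2, -4, 4, -8, 20, -56, 168, -528, 1716, -5720, …
g: a_k = -3, -3, -15, -27, -87, -195, -543, -1323, -3495, -8787, …
Sum ⇒ L₀ = lclm(L_f,L_g) in ℚ(x)⟨Dx⟩.
Differentiate: ansatz ord ≤ ord L₀ ⇒ L.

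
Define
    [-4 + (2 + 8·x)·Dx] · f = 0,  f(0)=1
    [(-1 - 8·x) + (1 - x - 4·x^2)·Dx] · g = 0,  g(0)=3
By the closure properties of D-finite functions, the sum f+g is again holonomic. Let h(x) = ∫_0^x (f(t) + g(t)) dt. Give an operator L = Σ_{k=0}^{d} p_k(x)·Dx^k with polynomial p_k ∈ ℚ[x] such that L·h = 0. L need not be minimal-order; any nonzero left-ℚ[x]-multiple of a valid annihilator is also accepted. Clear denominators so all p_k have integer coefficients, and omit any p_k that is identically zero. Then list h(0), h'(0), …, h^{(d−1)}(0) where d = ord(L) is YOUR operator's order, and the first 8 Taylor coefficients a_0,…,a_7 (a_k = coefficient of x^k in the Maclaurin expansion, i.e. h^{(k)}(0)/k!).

L = (24 + 156·x + 336·x^2 + 640·x^3)·Dx + (-14 - 96·x - 420·x^2 - 1184·x^3 - 1600·x^4)·Dx^2 + (-1 + 11·x + 90·x^2 + 24·x^3 - 544·x^4 - 640·x^5)·Dx^3  (order 3).
h: a_k = 0, 4, 5/2, 13/3, 31/4, 77/5, 223/6, 459/7, …
ICs: h(0) = 0, h′(0) = 4, h′′(0) = 5.

f: a_k = 1, 2, -2, 4, -10, 28, -84, 264, …
g: a_k = 3, 3, 15, 27, 87, 195, 543, 1323, …
f+g: L₀ = lclm(L_f,L_g), ord ≤ 1+1.
∫: right-multiply L₀ by Dx.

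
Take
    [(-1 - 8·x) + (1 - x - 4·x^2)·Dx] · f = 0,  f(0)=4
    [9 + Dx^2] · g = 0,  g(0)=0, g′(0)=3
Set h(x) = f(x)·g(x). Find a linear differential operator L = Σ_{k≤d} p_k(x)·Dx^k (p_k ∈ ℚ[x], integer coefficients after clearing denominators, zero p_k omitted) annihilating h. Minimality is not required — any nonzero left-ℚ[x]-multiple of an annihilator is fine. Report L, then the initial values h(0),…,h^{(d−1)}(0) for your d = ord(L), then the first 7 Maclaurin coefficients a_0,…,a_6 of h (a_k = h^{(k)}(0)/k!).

f: a_k = 4, 4, 20, 36, 116, 260, 724, …
g: a_k = 0, 3, 0, -9/2, 0, 81/40, 0, …
h₀=f·g: eliminate ⇒ L₀, order ≤ 1·2.
L = (-1 + 9·x + 36·x^2) + (2 + 16·x)·Dx + (-1 + x + 4·x^2)·Dx^2  (order 2).
h: a_k = 0, 12, 12, 42, 90, 2661/10, 6261/10, …
ICs: h(0) = 0, h′(0) = 12.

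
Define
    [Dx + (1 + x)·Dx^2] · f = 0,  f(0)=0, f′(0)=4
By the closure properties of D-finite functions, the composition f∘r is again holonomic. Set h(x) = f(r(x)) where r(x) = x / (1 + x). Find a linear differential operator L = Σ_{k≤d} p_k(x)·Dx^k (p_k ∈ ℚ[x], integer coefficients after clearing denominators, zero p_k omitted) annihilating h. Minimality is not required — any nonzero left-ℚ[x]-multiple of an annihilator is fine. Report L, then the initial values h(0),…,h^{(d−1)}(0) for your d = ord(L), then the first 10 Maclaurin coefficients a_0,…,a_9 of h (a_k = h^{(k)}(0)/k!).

L = (3 + 4·x)·Dx + (1 + 3·x + 2·x^2)·Dx^2  (order 2).
h: a_k = 0, 4, -6, 28/3, -15, 124/5, -42, 508/7, -255/2, 2044/9, …
ICs: h(0) = 0, h′(0) = 4.

f: a_k = 0, 4, -2, 4/3, -1, 4/5, -2/3, 4/7, -1/2, 4/9, …
L₀ from L_f via x↦r, Dx↦r'^{-1}Dx.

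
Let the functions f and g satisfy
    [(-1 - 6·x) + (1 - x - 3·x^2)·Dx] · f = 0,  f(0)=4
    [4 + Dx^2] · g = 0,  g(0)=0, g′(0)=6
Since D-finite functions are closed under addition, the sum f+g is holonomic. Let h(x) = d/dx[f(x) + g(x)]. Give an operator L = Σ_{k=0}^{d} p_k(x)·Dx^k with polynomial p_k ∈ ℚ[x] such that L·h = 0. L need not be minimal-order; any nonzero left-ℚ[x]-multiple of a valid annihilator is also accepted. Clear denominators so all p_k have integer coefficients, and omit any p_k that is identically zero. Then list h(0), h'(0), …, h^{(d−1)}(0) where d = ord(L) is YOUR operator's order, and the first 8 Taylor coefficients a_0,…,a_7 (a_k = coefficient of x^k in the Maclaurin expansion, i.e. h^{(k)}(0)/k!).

f: a_k = 4, 4, 16, 28, 76, 160, 388, 868, …
g: a_k = 0, 6, 0, -4, 0, 4/5, 0, -8/105, …
L₀ := lclm(L_f,L_g); ord L₀ ≤ 1+2.
Differentiate: ansatz ord ≤ ord L₀ ⇒ L.
L = (976 + 5056·x + 17104·x^2 + 11760·x^3 + 18720·x^4 + 3888·x^5 + 3888·x^6) + (-92 - 516·x + 372·x^2 + 1232·x^3 + 2280·x^4 + 3240·x^5 + 1512·x^6 + 1296·x^7)·Dx + (244 + 1264·x + 4276·x^2 + 2940·x^3 + 4680·x^4 + 972·x^5 + 972·x^6)·Dx^2 + (-23 - 129·x + 93·x^2 + 308·x^3 + 570·x^4 + 810·x^5 + 378·x^6 + 324·x^7)·Dx^3  (order 3).
h: a_k = 10, 32, 72, 304, 804, 2328, 91132/15, 16256, …
ICs: h(0) = 10, h′(0) = 32, h′′(0) = 144.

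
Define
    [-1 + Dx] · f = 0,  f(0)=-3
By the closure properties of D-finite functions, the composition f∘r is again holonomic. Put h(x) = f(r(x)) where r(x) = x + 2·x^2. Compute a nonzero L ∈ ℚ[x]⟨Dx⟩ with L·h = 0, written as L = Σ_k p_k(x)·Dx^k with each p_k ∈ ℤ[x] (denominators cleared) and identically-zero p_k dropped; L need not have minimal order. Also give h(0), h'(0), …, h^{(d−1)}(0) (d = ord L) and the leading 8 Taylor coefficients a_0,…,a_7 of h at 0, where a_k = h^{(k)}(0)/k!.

L = (-1 - 4·x) + Dx  (order 1).
h: a_k = -3, -3, -15/2, -13/2, -73/8, -281/40, -1741/240, -1697/336, …
ICs: h(0) = -3.

f: a_k = -3, -3, -3/2, -1/2, -1/8, -1/40, -1/240, -1/1680, …
L₀ from L_f via x↦r, Dx↦r'^{-1}Dx.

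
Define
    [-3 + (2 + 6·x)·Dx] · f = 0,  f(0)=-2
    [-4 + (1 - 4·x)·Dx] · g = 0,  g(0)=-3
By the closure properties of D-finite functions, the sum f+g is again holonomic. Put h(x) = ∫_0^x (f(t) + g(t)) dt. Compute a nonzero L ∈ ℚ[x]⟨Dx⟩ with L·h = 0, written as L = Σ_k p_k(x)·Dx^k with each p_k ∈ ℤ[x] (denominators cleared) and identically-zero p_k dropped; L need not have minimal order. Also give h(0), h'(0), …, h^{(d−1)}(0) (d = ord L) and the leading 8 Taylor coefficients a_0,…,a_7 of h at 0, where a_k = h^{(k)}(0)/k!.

L = (228 + 432·x)·Dx + (-137 - 696·x - 1296·x^2)·Dx^2 + (10 + 62·x - 192·x^2 - 864·x^3)·Dx^3  (order 3).
h: a_k = 0, -5, -15/2, -61/4, -1563/32, -48747/320, -131639/256, -6276147/3584, …
ICs: h(0) = 0, h′(0) = -5, h′′(0) = -15.

f: a_k = -2, -3, 9/4, -27/8, 405/64, -1701/128, 15309/512, -72171/1024, …
g: a_k = -3, -12, -48, -192, -768, -3072, -12288, -49152, …
Sum ⇒ L₀ = lclm(L_f,L_g) in ℚ(x)⟨Dx⟩.
h=∫h₀ ⇒ L = L₀·Dx.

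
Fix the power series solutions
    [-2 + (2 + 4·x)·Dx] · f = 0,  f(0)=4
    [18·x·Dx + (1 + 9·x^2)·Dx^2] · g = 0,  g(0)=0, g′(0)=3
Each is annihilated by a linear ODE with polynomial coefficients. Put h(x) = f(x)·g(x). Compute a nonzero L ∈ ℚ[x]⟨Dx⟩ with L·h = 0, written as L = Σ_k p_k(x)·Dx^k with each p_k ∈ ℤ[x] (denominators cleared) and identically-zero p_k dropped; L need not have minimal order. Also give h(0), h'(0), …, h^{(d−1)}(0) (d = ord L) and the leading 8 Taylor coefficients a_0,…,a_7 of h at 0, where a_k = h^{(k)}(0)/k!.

L = (3 - 18·x - 9·x^2) + (-2 + 14·x + 54·x^2 + 36·x^3)·Dx + (1 + 4·x + 13·x^2 + 36·x^3 + 36·x^4)·Dx^2  (order 2).
h: a_k = 0, 12, 12, -42, -30, 2049/10, 1869/10, -187623/140, …
ICs: h(0) = 0, h′(0) = 12.

f: a_k = 4, 4, -2, 2, -5/2, 7/2, -21/4, 33/4, …
g: a_k = 0, 3, 0, -9, 0, 243/5, 0, -2187/7, …
h₀=f·g: eliminate ⇒ L₀, order ≤ 1·2.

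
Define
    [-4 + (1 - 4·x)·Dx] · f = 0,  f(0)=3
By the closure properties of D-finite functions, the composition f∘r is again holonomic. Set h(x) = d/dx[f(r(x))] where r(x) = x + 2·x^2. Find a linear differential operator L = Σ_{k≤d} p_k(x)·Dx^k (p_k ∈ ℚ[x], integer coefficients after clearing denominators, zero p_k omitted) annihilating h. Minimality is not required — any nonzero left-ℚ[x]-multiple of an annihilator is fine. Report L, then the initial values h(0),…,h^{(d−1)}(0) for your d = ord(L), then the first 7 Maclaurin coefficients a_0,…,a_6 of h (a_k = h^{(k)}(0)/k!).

f: a_k = 3, 12, 48, 192, 768, 3072, 12288, …
Substitute x→r, Dx→(1/r')Dx; clear ⇒ L₀.
Derive L from L₀ (diff closure).
L = (12 + 48·x + 96·x^2) + (-1 + 24·x^2 + 32·x^3)·Dx  (order 1).
h: a_k = 12, 144, 1152, 8448, 57600, 377856, 2408448, …
ICs: h(0) = 12.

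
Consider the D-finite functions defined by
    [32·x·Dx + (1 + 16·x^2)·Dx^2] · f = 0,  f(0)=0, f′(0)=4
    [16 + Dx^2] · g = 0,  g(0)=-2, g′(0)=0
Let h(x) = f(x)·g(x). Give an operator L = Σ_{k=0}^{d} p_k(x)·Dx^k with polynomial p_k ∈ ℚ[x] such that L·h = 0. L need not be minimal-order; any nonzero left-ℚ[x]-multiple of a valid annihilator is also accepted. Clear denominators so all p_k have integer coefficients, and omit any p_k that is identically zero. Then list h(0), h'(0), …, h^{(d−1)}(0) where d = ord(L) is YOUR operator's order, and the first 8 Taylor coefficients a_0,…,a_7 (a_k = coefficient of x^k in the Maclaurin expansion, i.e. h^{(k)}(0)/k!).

f: a_k = 0, 4, 0, -64/3, 0, 1024/5, 0, -16384/7, …
g: a_k = -2, 0, 16, 0, -64/3, 0, 512/45, 0, …
L₀ := L_f ⊗_s L_g (sym. prod.), ord ≤ 4.
L = (1280 + 53248·x^2 + 360448·x^4 + 2097152·x^6 + 8388608·x^8) + (1536·x + 40960·x^3 + 393216·x^5 + 2097152·x^7)·Dx + (96 + 4096·x^2 + 36864·x^4 + 262144·x^6 + 1048576·x^8)·Dx^2 + (96·x + 2560·x^3 + 24576·x^5 + 131072·x^7)·Dx^3 + (1 + 48·x^2 + 896·x^4 + 8192·x^6 + 32768·x^8)·Dx^4  (order 4).
h: a_k = 0, -8, 0, 320/3, 0, -12544/15, 0, 2664448/315, …
ICs: h(0) = 0, h′(0) = -8, h′′(0) = 0, h′′′(0) = 640.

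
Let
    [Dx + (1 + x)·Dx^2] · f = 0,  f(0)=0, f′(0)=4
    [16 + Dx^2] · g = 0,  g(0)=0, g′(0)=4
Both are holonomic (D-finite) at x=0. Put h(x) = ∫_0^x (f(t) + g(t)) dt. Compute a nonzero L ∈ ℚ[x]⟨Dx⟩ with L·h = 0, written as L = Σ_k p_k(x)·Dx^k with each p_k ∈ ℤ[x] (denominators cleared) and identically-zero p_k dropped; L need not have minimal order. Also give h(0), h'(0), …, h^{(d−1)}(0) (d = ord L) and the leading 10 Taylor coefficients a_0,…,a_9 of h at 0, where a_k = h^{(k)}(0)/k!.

L = (176 + 256·x + 128·x^2)·Dx^2 + (144 + 400·x + 384·x^2 + 128·x^3)·Dx^3 + (11 + 16·x + 8·x^2)·Dx^4 + (9 + 25·x + 24·x^2 + 8·x^3)·Dx^5  (order 5).
h: a_k = 0, 0, 4, -2/3, -7/3, -1/5, 14/9, -2/21, -211/630, -1/18, …
ICs: h(0) = 0, h′(0) = 0, h′′(0) = 8, h′′′(0) = -4, h′′′′(0) = -56.

f: a_k = 0, 4, -2, 4/3, -1, 4/5, -2/3, 4/7, -1/2, 4/9, …
g: a_k = 0, 4, 0, -32/3, 0, 128/15, 0, -1024/315, 0, 2048/2835, …
f+g: L₀ = lclm(L_f,L_g), ord ≤ 2+2.
h=∫₀ˣh₀: take L = L₀·Dx.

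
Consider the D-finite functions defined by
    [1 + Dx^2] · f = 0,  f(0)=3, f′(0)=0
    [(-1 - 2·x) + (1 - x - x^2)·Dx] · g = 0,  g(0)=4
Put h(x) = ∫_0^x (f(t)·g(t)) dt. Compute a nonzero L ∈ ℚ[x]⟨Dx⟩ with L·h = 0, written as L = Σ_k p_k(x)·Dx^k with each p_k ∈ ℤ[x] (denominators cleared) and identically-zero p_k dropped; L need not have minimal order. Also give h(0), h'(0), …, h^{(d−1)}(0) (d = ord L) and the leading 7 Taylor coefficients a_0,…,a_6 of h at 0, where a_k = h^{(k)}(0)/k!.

f: a_k = 3, 0, -3/2, 0, 1/8, 0, -1/240, …
g: a_k = 4, 4, 8, 12, 20, 32, 52, …
L₀ := L_f ⊗_s L_g (sym. prod.), ord ≤ 2.
h=∫h₀ ⇒ L = L₀·Dx.
L = (1 + x + x^2)·Dx + (2 + 4·x)·Dx^2 + (-1 + x + x^2)·Dx^3  (order 3).
h: a_k = 0, 12, 6, 6, 15/2, 97/10, 157/12, …
ICs: h(0) = 0, h′(0) = 12, h′′(0) = 12.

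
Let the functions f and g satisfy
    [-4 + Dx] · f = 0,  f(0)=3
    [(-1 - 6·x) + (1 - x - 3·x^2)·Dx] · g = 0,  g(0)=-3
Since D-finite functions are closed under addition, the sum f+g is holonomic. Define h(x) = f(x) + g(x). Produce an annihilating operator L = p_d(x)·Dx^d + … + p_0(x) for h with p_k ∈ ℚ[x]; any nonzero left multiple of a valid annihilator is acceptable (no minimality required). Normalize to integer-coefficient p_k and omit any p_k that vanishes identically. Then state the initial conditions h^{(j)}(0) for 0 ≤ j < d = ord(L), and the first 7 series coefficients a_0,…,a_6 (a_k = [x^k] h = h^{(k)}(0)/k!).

L = (16 - 8·x + 360·x^2 + 288·x^3) + (8 - 50·x - 134·x^2 + 96·x^3 + 144·x^4)·Dx + (-3 + 13·x + 11·x^2 - 42·x^3 - 36·x^4)·Dx^2  (order 2).
h: a_k = 0, 9, 12, 11, -25, -472/5, -4109/15, …
ICs: h(0) = 0, h′(0) = 9.

f: a_k = 3, 12, 24, 32, 32, 128/5, 256/15, …
g: a_k = -3, -3, -12, -21, -57, -120, -291, …
Weyl lclm of L_f,L_g ⇒ L₀ (ord ≤ 2).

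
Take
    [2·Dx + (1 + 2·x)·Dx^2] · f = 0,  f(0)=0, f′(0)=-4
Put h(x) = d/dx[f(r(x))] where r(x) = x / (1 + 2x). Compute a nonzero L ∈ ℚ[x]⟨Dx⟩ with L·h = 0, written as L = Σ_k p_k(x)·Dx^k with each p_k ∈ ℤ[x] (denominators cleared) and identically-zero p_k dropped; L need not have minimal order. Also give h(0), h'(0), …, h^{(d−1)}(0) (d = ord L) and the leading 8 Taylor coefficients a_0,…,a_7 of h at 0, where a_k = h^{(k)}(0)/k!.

f: a_k = 0, -4, 4, -16/3, 8, -64/5, 64/3, -256/7, …
Change of var in L_f (x↦r) gives L₀.
Derive L from L₀ (diff closure).
L = (6 + 16·x) + (1 + 6·x + 8·x^2)·Dx  (order 1).
h: a_k = -4, 24, -112, 480, -1984, 8064, -32512, 130560, …
ICs: h(0) = -4.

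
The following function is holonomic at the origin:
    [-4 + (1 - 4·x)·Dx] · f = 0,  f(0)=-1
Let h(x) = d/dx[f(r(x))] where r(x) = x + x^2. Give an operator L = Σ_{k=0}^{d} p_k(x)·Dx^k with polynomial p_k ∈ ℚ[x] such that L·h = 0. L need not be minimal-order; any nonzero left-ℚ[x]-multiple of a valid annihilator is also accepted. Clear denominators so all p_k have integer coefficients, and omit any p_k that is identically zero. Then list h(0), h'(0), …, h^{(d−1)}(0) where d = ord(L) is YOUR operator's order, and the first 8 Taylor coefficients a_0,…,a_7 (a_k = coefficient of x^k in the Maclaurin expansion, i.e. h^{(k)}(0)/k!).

L = (10 + 24·x + 24·x^2) + (-1 + 2·x + 12·x^2 + 8·x^3)·Dx  (order 1).
h: a_k = -4, -40, -288, -1856, -11200, -64896, -365568, -2017280, …
ICs: h(0) = -4.

f: a_k = -1, -4, -16, -64, -256, -1024, -4096, -16384, …
Substitute x→r, Dx→(1/r')Dx; clear ⇒ L₀.
Derive L from L₀ (diff closure).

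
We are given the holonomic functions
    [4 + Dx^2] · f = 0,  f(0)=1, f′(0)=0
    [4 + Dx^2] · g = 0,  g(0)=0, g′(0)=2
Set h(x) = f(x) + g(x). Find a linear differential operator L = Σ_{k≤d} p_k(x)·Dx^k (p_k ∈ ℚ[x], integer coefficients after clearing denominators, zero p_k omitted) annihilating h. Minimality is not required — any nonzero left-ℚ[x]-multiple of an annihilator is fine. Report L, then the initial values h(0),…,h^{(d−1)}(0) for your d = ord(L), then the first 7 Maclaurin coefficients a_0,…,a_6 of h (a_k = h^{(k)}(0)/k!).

f: a_k = 1, 0, -2, 0, 2/3, 0, -4/45, …
g: a_k = 0, 2, 0, -4/3, 0, 4/15, 0, …
Weyl lclm of L_f,L_g ⇒ L₀ (ord ≤ 4).
L = 4 + Dx^2  (order 2).
h: a_k = 1, 2, -2, -4/3, 2/3, 4/15, -4/45, …
ICs: h(0) = 1, h′(0) = 2.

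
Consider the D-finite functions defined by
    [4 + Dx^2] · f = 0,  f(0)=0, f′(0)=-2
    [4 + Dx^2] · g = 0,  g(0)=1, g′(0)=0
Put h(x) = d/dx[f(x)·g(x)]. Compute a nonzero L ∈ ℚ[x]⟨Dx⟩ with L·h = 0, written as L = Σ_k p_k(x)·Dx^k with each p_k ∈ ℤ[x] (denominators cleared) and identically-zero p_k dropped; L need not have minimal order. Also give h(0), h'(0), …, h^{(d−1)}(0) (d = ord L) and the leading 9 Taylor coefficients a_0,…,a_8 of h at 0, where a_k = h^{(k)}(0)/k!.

f: a_k = 0, -2, 0, 4/3, 0, -4/15, 0, 8/315, 0, …
g: a_k = 1, 0, -2, 0, 2/3, 0, -4/45, 0, 2/315, …
h₀=f·g: eliminate ⇒ L₀, order ≤ 2·2.
Differentiate: ansatz ord ≤ ord L₀ ⇒ L.
L = 16 + Dx^2  (order 2).
h: a_k = -2, 0, 16, 0, -64/3, 0, 512/45, 0, -1024/315, …
ICs: h(0) = -2, h′(0) = 0.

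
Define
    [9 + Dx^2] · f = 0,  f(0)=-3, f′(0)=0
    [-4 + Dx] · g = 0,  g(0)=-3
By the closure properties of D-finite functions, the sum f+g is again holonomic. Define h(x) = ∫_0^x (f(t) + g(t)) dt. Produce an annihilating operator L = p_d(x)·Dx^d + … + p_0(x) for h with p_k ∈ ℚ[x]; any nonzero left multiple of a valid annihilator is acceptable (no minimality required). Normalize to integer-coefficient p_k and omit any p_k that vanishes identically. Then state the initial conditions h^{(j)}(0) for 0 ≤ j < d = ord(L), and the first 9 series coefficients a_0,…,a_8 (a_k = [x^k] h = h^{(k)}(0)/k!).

f: a_k = -3, 0, 27/2, 0, -81/8, 0, 243/80, 0, -2187/4480, …
g: a_k = -3, -12, -24, -32, -32, -128/5, -256/15, -1024/105, -512/105, …
L₀ := lclm(L_f,L_g); ord L₀ ≤ 2+1.
h=∫₀ˣh₀: take L = L₀·Dx.
L = -36·Dx + 9·Dx^2 - 4·Dx^3 + Dx^4  (order 4).
h: a_k = 0, -6, -6, -7/2, -8, -337/40, -64/15, -481/240, -128/105, …
ICs: h(0) = 0, h′(0) = -6, h′′(0) = -12, h′′′(0) = -21.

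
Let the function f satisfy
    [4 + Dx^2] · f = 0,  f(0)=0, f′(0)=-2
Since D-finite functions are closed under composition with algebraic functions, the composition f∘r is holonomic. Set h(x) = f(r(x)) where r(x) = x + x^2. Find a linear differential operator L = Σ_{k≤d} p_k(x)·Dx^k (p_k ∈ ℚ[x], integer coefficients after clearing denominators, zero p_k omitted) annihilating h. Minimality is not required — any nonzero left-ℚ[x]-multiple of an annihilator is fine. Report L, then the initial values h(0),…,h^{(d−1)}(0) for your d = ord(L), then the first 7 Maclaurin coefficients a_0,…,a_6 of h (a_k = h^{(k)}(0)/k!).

L = (4 + 24·x + 48·x^2 + 32·x^3) - 2·Dx + (1 + 2·x)·Dx^2  (order 2).
h: a_k = 0, -2, -2, 4/3, 4, 56/15, 0, …
ICs: h(0) = 0, h′(0) = -2.

f: a_k = 0, -2, 0, 4/3, 0, -4/15, 0, …
f∘r: x↦r, Dx↦Dx/r' in L_f ⇒ L₀.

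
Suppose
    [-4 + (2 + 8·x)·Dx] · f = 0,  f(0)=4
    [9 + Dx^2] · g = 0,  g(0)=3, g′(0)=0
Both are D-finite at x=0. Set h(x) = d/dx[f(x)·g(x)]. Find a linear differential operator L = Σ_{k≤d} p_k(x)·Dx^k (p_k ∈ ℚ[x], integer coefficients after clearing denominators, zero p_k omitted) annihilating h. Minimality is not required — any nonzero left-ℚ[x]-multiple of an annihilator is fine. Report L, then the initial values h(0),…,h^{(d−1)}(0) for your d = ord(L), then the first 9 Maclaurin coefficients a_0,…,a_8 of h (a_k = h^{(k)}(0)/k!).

f: a_k = 4, 8, -8, 16, -40, 112, -336, 1056, -3432, …
g: a_k = 3, 0, -27/2, 0, 81/8, 0, -243/80, 0, 2187/4480, …
Sym-product of L_f,L_g gives L₀ (≤ ord 2).
Differentiate: ansatz ord ≤ ord L₀ ⇒ L.
L = (131 + 1392·x + 4512·x^2 + 6912·x^3 + 6912·x^4) + (4 - 80·x - 576·x^2 - 768·x^3)·Dx + (7 + 80·x + 352·x^2 + 768·x^3 + 768·x^4)·Dx^2  (order 2).
h: a_k = 24, -156, -180, 114, 1005, -33669/10, 125559/10, -6875397/140, 106612659/560, …
ICs: h(0) = 24, h′(0) = -156.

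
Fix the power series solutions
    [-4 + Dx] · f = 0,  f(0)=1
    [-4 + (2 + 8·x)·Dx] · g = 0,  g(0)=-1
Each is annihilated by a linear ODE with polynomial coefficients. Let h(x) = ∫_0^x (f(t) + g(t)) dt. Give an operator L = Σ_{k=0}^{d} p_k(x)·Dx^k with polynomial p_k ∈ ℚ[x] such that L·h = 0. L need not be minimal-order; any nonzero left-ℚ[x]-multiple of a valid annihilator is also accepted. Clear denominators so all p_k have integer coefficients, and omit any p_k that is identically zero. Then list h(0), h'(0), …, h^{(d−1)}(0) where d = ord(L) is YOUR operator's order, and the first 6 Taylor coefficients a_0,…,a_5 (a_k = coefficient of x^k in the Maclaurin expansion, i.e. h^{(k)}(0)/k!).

L = (24 + 64·x)·Dx + (-10 - 64·x - 128·x^2)·Dx^2 + (1 + 12·x + 32·x^2)·Dx^3  (order 3).
h: a_k = 0, 0, 1, 10/3, 5/3, 62/15, …
ICs: h(0) = 0, h′(0) = 0, h′′(0) = 2.

f: a_k = 1, 4, 8, 32/3, 32/3, 128/15, …
g: a_k = -1, -2, 2, -4, 10, -28, …
L₀ := lclm(L_f,L_g); ord L₀ ≤ 1+1.
∫: right-multiply L₀ by Dx.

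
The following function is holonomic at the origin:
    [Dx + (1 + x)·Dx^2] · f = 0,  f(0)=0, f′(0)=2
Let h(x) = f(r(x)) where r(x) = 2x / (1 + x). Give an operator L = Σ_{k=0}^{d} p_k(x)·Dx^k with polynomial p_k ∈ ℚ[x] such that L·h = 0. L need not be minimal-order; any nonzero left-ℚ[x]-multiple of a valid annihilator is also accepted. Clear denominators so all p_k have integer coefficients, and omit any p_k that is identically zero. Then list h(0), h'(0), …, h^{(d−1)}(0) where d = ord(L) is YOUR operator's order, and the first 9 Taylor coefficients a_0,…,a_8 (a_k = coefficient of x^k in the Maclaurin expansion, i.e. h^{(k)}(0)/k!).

L = (4 + 6·x)·Dx + (1 + 4·x + 3·x^2)·Dx^2  (order 2).
h: a_k = 0, 4, -8, 52/3, -40, 484/5, -728/3, 4372/7, -1640, …
ICs: h(0) = 0, h′(0) = 4.

f: a_k = 0, 2, -1, 2/3, -1/2, 2/5, -1/3, 2/7, -1/4, …
Substitute x→r, Dx→(1/r')Dx; clear ⇒ L₀.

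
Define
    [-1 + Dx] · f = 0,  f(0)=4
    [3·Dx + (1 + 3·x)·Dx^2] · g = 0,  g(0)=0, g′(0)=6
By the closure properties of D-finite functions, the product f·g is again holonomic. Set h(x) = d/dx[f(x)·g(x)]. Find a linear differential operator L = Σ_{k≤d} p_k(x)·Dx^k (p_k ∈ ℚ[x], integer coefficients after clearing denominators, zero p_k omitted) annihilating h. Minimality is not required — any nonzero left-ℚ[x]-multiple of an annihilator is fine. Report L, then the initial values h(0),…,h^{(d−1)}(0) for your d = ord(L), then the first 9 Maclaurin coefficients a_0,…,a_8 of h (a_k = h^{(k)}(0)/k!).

f: a_k = 4, 4, 2, 2/3, 1/6, 1/30, 1/180, 1/1260, 1/10080, …
g: a_k = 0, 6, -9, 18, -81/2, 486/5, -243, 4374/7, -6561/4, …
Sym-product of L_f,L_g gives L₀ (≤ ord 2).
h₀' ⇒ L via d/dx closure of L₀.
L = (13 - 12·x + 9·x^2) + (-11 + 15·x - 18·x^2)·Dx + (-2 - 3·x + 9·x^2)·Dx^2  (order 2).
h: a_k = 24, -24, 144, -416, 1289, -3921, 178244/15, -538676/15, 12133959/112, …
ICs: h(0) = 24, h′(0) = -24.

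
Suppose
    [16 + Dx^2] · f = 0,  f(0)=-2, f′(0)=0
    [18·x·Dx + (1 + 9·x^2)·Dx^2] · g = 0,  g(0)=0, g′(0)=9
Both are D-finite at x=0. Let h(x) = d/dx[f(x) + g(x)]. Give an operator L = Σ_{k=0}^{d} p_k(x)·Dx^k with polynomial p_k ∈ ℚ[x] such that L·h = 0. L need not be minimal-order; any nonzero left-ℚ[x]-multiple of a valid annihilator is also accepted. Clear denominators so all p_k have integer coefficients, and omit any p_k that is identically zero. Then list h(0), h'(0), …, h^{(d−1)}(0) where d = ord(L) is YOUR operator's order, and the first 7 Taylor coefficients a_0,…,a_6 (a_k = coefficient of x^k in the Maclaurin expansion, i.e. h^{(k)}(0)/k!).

L = (-13248·x + 181440·x^3 + 186624·x^5) + (-16 + 6048·x^2 + 66096·x^4 + 93312·x^6)·Dx + (-828·x + 11340·x^3 + 11664·x^5)·Dx^2 + (-1 + 378·x^2 + 4131·x^4 + 5832·x^6)·Dx^3  (order 3).
h: a_k = 9, 32, -81, -256/3, 729, 1024/15, -6561, …
ICs: h(0) = 9, h′(0) = 32, h′′(0) = -162.

f: a_k = -2, 0, 16, 0, -64/3, 0, 512/45, …
g: a_k = 0, 9, 0, -27, 0, 729/5, 0, …
Sum ⇒ L₀ = lclm(L_f,L_g) in ℚ(x)⟨Dx⟩.
Derive L from L₀ (diff closure).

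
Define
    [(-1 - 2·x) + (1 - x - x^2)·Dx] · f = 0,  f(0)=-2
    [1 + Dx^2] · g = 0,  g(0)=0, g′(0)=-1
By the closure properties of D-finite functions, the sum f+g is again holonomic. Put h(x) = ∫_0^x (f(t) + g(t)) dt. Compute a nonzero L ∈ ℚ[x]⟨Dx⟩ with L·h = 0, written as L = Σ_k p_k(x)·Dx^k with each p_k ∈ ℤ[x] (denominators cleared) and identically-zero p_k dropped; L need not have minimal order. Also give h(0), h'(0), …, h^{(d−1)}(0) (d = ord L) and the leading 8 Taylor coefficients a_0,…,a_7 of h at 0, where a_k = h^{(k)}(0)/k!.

f: a_k = -2, -2, -4, -6, -10, -16, -26, -42, …
g: a_k = 0, -1, 0, 1/6, 0, -1/120, 0, 1/5040, …
L₀ := lclm(L_f,L_g); ord L₀ ≤ 1+2.
h=∫h₀ ⇒ L = L₀·Dx.
L = (19 + 48·x + 31·x^2 + 24·x^3 + 5·x^4 + 2·x^5)·Dx + (-5 + x + 4·x^2 + 7·x^3 + 6·x^4 + 3·x^5 + x^6)·Dx^2 + (19 + 48·x + 31·x^2 + 24·x^3 + 5·x^4 + 2·x^5)·Dx^3 + (-5 + x + 4·x^2 + 7·x^3 + 6·x^4 + 3·x^5 + x^6)·Dx^4  (order 4).
h: a_k = 0, -2, -3/2, -4/3, -35/24, -2, -1921/720, -26/7, …
ICs: h(0) = 0, h′(0) = -2, h′′(0) = -3, h′′′(0) = -8.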